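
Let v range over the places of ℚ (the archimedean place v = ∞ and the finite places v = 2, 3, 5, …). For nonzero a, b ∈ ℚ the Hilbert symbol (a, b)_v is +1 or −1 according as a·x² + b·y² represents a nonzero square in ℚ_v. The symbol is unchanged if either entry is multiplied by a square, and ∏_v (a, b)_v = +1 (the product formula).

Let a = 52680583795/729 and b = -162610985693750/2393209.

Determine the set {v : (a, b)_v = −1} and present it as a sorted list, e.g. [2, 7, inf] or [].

Mod squares: a ≡ 2978155, b ≡ -5956310. Check v ∈ {∞, 2, 3, 5, 7, 11, 13, 17, 19, 23, 29, 47}.
v=19: a=19^3·(≡3), b=19^3·(≡18) mod 19; (3|19)=-1, (18|19)=-1; (−1)^{3·3·9}·(-1)^3·(-1)^3 = -1.
v=23: a=23^1·(≡8), b=23^1·(≡7) mod 23; (8|23)=+1, (7|23)=-1; (−1)^{1·1·11}·(+1)^1·(-1)^1 = +1.
v=29: a=29^1·(≡13), b=29^1·(≡26) mod 29; (13|29)=+1, (26|29)=-1; (−1)^{1·1·14}·(+1)^1·(-1)^1 = -1.
v=17: a=17^0·(≡6), b=17^-2·(≡14) mod 17; (6|17)=-1, (14|17)=-1; (−1)^{0·-2·8}·(-1)^-2·(-1)^0 = +1.
v=∞: 2978155 > 0 and -5956310 < 0  ⇒  (a,b)_∞ = +1.
v=47: a=47^1·(≡24), b=47^1·(≡22) mod 47; (24|47)=+1, (22|47)=-1; (−1)^{1·1·23}·(+1)^1·(-1)^1 = +1.
v=5: a=5^1·(≡1), b=5^5·(≡2) mod 5; (1|5)=+1, (2|5)=-1; (−1)^{1·5·2}·(+1)^5·(-1)^1 = -1.
v=2: v_2(a)=0, v_2(b)=1; units ≡ 3, 5 (mod 8); ε·ε+αω+βω = 1·0+0·1+1·1 ≡ 1  ⇒  (a,b)_2 = -1.
v=3: a=3^-6·(≡1), b=3^0·(≡1) mod 3; (1|3)=+1, (1|3)=+1; (−1)^{-6·0·1}·(+1)^0·(+1)^-6 = +1.
v=13: a=13^0·(≡8), b=13^-2·(≡1) mod 13; (8|13)=-1, (1|13)=+1; (−1)^{0·-2·6}·(-1)^-2·(+1)^0 = +1.
v=7: a=7^2·(≡6), b=7^-2·(≡4) mod 7; (6|7)=-1, (4|7)=+1; (−1)^{2·-2·3}·(-1)^-2·(+1)^2 = +1.
v=11: a=11^0·(≡5), b=11^2·(≡9) mod 11; (5|11)=+1, (9|11)=+1; (−1)^{0·2·5}·(+1)^2·(+1)^0 = +1.
Ram(2978155, -5956310) = {2, 5, 19, 29}; no ℚ_2-point on the conic.

[2, 5, 19, 29]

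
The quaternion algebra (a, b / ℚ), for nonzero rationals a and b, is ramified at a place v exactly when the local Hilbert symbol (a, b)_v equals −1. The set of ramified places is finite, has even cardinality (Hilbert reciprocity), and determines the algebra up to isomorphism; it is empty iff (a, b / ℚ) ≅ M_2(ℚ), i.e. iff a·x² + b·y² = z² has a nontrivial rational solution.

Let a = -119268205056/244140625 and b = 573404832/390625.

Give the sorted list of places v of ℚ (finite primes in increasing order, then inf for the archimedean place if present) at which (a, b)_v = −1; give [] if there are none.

[2, 7, 11, 13]

(a, b) ≡ (-34034, 2618) mod (ℚ^×)²; places V = {2, 3, 5, 7, 11, 13, 17, ∞}.
(a,b)_17: α=1, u≡4; β=1, v≡4 (mod 17); (4|17)=+1, (4|17)=+1; sign (−1)^0·+1^1·+1^1 = +1.
(a,b)_3: α=4, u≡1; β=4, v≡2 (mod 3); (1|3)=+1, (2|3)=-1; sign (−1)^0·+1^4·-1^4 = +1.
(a,b)_5: α=-12, u≡4; β=-8, v≡2 (mod 5); (4|5)=+1, (2|5)=-1; sign (−1)^0·+1^-8·-1^-12 = +1.
(a,b)_2: α=9, β=5; u≡7, v≡5 (mod 8); ε(u)ε(v)=1·0, αω(v)=9·1, βω(u)=5·0; sum ≡ 1  ⇒  -1.
(a,b)_11: α=1, u≡7; β=1, v≡8 (mod 11); (7|11)=-1, (8|11)=-1; sign (−1)^1·-1^1·-1^1 = -1.
(a,b)_7: α=1, u≡6; β=1, v≡6 (mod 7); (6|7)=-1, (6|7)=-1; sign (−1)^1·-1^1·-1^1 = -1.
(a,b)_13: α=3, u≡8; β=2, v≡6 (mod 13); (8|13)=-1, (6|13)=-1; sign (−1)^0·-1^2·-1^3 = -1.
(a,b)_∞: sgn(-34034)=−, sgn(2618)=+, so +1.
(-34034, 2618 / ℚ) ramifies at {2, 7, 11, 13}: a division algebra.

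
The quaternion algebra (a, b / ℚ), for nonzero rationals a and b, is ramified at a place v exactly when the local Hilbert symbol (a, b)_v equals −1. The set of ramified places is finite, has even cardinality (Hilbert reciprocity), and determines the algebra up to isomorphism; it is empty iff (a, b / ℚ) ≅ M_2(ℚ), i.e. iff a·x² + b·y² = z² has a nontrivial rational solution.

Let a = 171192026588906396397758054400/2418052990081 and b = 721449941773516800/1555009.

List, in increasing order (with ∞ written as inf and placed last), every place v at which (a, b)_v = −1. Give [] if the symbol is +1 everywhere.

[13, 23]

Mod squares: a ≡ 34086, b ≡ 17043. Check v ∈ {∞, 2, 3, 5, 13, 17, 19, 23, 29, 43}.
v=∞: 34086 > 0 and 17043 > 0  ⇒  (a,b)_∞ = +1.
v=3: a=3^5·(≡1), b=3^1·(≡2) mod 3; (1|3)=+1, (2|3)=-1; (−1)^{5·1·1}·(+1)^1·(-1)^5 = +1.
v=5: a=5^2·(≡1), b=5^2·(≡3) mod 5; (1|5)=+1, (3|5)=-1; (−1)^{2·2·2}·(+1)^2·(-1)^2 = +1.
v=19: a=19^1·(≡12), b=19^1·(≡1) mod 19; (12|19)=-1, (1|19)=+1; (−1)^{1·1·9}·(-1)^1·(+1)^1 = +1.
v=43: a=43^-4·(≡12), b=43^-2·(≡10) mod 43; (12|43)=-1, (10|43)=+1; (−1)^{-4·-2·21}·(-1)^-2·(+1)^-4 = +1.
v=2: v_2(a)=31, v_2(b)=16; units ≡ 3, 3 (mod 8); ε·ε+αω+βω = 1·1+31·1+16·1 ≡ 0  ⇒  (a,b)_2 = +1.
v=23: a=23^5·(≡7), b=23^3·(≡11) mod 23; (7|23)=-1, (11|23)=-1; (−1)^{5·3·11}·(-1)^3·(-1)^5 = -1.
v=13: a=13^5·(≡9), b=13^3·(≡6) mod 13; (9|13)=+1, (6|13)=-1; (−1)^{5·3·6}·(+1)^3·(-1)^5 = -1.
v=29: a=29^-4·(≡19), b=29^-2·(≡24) mod 29; (19|29)=-1, (24|29)=+1; (−1)^{-4·-2·14}·(-1)^-2·(+1)^-4 = +1.
v=17: a=17^2·(≡9), b=17^2·(≡13) mod 17; (9|17)=+1, (13|17)=+1; (−1)^{2·2·8}·(+1)^2·(+1)^2 = +1.
Ram(34086, 17043) = {13, 23}; no ℚ_13-point on the conic.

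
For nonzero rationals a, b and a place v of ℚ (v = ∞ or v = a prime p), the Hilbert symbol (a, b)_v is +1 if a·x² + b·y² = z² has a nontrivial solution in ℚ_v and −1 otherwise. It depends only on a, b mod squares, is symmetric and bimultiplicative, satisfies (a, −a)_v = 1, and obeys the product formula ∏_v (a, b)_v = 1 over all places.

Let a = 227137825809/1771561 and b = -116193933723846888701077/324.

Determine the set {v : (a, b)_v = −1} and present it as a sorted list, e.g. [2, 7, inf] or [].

[13, 17]

Mod squares: a ≡ 370481, b ≡ -2788357. Check v ∈ {∞, 2, 3, 11, 13, 17, 19, 29, 31, 37}.
v=31: a=31^1·(≡8), b=31^3·(≡17) mod 31; (8|31)=+1, (17|31)=-1; (−1)^{1·3·15}·(+1)^3·(-1)^1 = +1.
v=13: a=13^0·(≡2), b=13^1·(≡6) mod 13; (2|13)=-1, (6|13)=-1; (−1)^{0·1·6}·(-1)^1·(-1)^0 = -1.
v=11: a=11^-6·(≡4), b=11^1·(≡6) mod 11; (4|11)=+1, (6|11)=-1; (−1)^{-6·1·5}·(+1)^1·(-1)^-6 = +1.
v=29: a=29^2·(≡22), b=29^2·(≡6) mod 29; (22|29)=+1, (6|29)=+1; (−1)^{2·2·14}·(+1)^2·(+1)^2 = +1.
v=2: v_2(a)=0, v_2(b)=-2; units ≡ 1, 3 (mod 8); ε·ε+αω+βω = 0·1+0·1+-2·0 ≡ 0  ⇒  (a,b)_2 = +1.
v=37: a=37^1·(≡14), b=37^3·(≡8) mod 37; (14|37)=-1, (8|37)=-1; (−1)^{1·3·18}·(-1)^3·(-1)^1 = +1.
v=∞: 370481 > 0 and -2788357 < 0  ⇒  (a,b)_∞ = +1.
v=19: a=19^1·(≡4), b=19^4·(≡1) mod 19; (4|19)=+1, (1|19)=+1; (−1)^{1·4·9}·(+1)^4·(+1)^1 = +1.
v=17: a=17^1·(≡2), b=17^3·(≡10) mod 17; (2|17)=+1, (10|17)=-1; (−1)^{1·3·8}·(+1)^3·(-1)^1 = -1.
v=3: a=3^6·(≡2), b=3^-4·(≡2) mod 3; (2|3)=-1, (2|3)=-1; (−1)^{6·-4·1}·(-1)^-4·(-1)^6 = +1.
|Ram(370481, -2788357)| = 2, even; anisotropic at {13, 17}.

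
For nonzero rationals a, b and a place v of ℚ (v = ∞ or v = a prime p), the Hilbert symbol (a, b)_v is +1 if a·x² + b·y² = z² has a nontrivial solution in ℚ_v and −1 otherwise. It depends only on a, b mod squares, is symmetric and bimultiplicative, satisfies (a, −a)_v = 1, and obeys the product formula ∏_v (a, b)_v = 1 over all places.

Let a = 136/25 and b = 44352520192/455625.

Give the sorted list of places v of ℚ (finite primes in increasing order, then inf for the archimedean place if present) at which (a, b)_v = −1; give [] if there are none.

(a, b) ≡ (34, 9367) mod (ℚ^×)²; places V = {2, 3, 5, 17, 19, 29, ∞}.
(a,b)_3: α=0, u≡1; β=-6, v≡1 (mod 3); (1|3)=+1, (1|3)=+1; sign (−1)^0·+1^-6·+1^0 = +1.
(a,b)_17: α=1, u≡1; β=3, v≡5 (mod 17); (1|17)=+1, (5|17)=-1; sign (−1)^0·+1^3·-1^1 = -1.
(a,b)_5: α=-2, u≡1; β=-4, v≡3 (mod 5); (1|5)=+1, (3|5)=-1; sign (−1)^0·+1^-4·-1^-2 = +1.
(a,b)_2: α=3, β=14; u≡1, v≡7 (mod 8); ε(u)ε(v)=0·1, αω(v)=3·0, βω(u)=14·0; sum ≡ 0  ⇒  +1.
(a,b)_∞: sgn(34)=+, sgn(9367)=+, so +1.
(a,b)_29: α=0, u≡24; β=1, v≡20 (mod 29); (24|29)=+1, (20|29)=+1; sign (−1)^0·+1^1·+1^0 = +1.
(a,b)_19: α=0, u≡10; β=1, v≡18 (mod 19); (10|19)=-1, (18|19)=-1; sign (−1)^0·-1^1·-1^0 = -1.
(34, 9367 / ℚ) ramifies at {17, 19}: a division algebra.

[17, 19]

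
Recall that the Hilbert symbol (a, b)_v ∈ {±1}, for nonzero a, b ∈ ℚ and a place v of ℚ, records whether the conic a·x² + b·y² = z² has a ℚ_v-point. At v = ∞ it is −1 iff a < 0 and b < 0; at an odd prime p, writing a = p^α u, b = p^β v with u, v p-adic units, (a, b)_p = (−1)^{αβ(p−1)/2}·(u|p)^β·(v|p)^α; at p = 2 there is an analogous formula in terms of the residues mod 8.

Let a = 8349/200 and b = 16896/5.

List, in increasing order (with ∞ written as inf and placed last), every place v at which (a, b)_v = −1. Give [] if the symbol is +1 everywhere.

[5, 11]

Mod squares: a ≡ 138, b ≡ 330. Check v ∈ {∞, 2, 3, 5, 11, 23}.
v=11: a=11^2·(≡7), b=11^1·(≡8) mod 11; (7|11)=-1, (8|11)=-1; (−1)^{2·1·5}·(-1)^1·(-1)^2 = -1.
v=∞: 138 > 0 and 330 > 0  ⇒  (a,b)_∞ = +1.
v=3: a=3^1·(≡1), b=3^1·(≡2) mod 3; (1|3)=+1, (2|3)=-1; (−1)^{1·1·1}·(+1)^1·(-1)^1 = +1.
v=5: a=5^-2·(≡3), b=5^-1·(≡1) mod 5; (3|5)=-1, (1|5)=+1; (−1)^{-2·-1·2}·(-1)^-1·(+1)^-2 = -1.
v=2: v_2(a)=-3, v_2(b)=9; units ≡ 5, 5 (mod 8); ε·ε+αω+βω = 0·0+-3·1+9·1 ≡ 0  ⇒  (a,b)_2 = +1.
v=23: a=23^1·(≡4), b=23^0·(≡12) mod 23; (4|23)=+1, (12|23)=+1; (−1)^{1·0·11}·(+1)^0·(+1)^1 = +1.
Ram(138, 330) = {5, 11}; no ℚ_5-point on the conic.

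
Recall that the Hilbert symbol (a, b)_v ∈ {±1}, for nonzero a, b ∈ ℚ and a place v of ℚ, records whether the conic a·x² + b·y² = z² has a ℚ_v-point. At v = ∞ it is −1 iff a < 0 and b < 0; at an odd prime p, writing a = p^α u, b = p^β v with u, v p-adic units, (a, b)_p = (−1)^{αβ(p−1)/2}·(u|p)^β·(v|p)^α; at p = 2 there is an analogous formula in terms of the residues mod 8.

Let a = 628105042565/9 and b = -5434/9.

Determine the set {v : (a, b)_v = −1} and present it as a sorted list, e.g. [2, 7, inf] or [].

Mod squares: a ≡ 85085, b ≡ -5434. Check v ∈ {∞, 2, 3, 5, 7, 11, 13, 17, 19}.
v=2: v_2(a)=0, v_2(b)=1; units ≡ 5, 3 (mod 8); ε·ε+αω+βω = 0·1+0·1+1·1 ≡ 1  ⇒  (a,b)_2 = -1.
v=3: a=3^-2·(≡2), b=3^-2·(≡2) mod 3; (2|3)=-1, (2|3)=-1; (−1)^{-2·-2·1}·(-1)^-2·(-1)^-2 = +1.
v=13: a=13^3·(≡5), b=13^1·(≡7) mod 13; (5|13)=-1, (7|13)=-1; (−1)^{3·1·6}·(-1)^1·(-1)^3 = +1.
v=∞: 85085 > 0 and -5434 < 0  ⇒  (a,b)_∞ = +1.
v=7: a=7^1·(≡5), b=7^0·(≡6) mod 7; (5|7)=-1, (6|7)=-1; (−1)^{1·0·3}·(-1)^0·(-1)^1 = -1.
v=11: a=11^3·(≡8), b=11^1·(≡5) mod 11; (8|11)=-1, (5|11)=+1; (−1)^{3·1·5}·(-1)^1·(+1)^3 = +1.
v=17: a=17^1·(≡7), b=17^0·(≡12) mod 17; (7|17)=-1, (12|17)=-1; (−1)^{1·0·8}·(-1)^0·(-1)^1 = -1.
v=19: a=19^2·(≡8), b=19^1·(≡2) mod 19; (8|19)=-1, (2|19)=-1; (−1)^{2·1·9}·(-1)^1·(-1)^2 = -1.
v=5: a=5^1·(≡2), b=5^0·(≡4) mod 5; (2|5)=-1, (4|5)=+1; (−1)^{1·0·2}·(-1)^0·(+1)^1 = +1.
|Ram(85085, -5434)| = 4, even; anisotropic at {2, 7, 17, 19}.

[2, 7, 17, 19]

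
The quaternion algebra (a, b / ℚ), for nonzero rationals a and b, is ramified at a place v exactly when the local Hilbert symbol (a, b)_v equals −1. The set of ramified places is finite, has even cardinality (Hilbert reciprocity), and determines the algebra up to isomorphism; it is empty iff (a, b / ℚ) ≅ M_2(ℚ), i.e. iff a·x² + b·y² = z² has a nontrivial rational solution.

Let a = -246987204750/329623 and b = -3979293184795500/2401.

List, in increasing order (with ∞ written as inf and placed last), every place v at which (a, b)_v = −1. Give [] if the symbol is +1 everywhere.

Mod squares: a ≡ -770, b ≡ -195. Check v ∈ {∞, 2, 3, 5, 7, 11, 13, 31}.
v=∞: -770 < 0 and -195 < 0  ⇒  (a,b)_∞ = -1.
v=7: a=7^-3·(≡4), b=7^-4·(≡2) mod 7; (4|7)=+1, (2|7)=+1; (−1)^{-3·-4·3}·(+1)^-4·(+1)^-3 = +1.
v=2: v_2(a)=1, v_2(b)=2; units ≡ 7, 5 (mod 8); ε·ε+αω+βω = 1·0+1·1+2·0 ≡ 1  ⇒  (a,b)_2 = -1.
v=5: a=5^3·(≡4), b=5^3·(≡1) mod 5; (4|5)=+1, (1|5)=+1; (−1)^{3·3·2}·(+1)^3·(+1)^3 = +1.
v=31: a=31^-2·(≡8), b=31^0·(≡27) mod 31; (8|31)=+1, (27|31)=-1; (−1)^{-2·0·15}·(+1)^0·(-1)^-2 = +1.
v=13: a=13^2·(≡4), b=13^5·(≡2) mod 13; (4|13)=+1, (2|13)=-1; (−1)^{2·5·6}·(+1)^5·(-1)^2 = +1.
v=11: a=11^1·(≡8), b=11^2·(≡5) mod 11; (8|11)=-1, (5|11)=+1; (−1)^{1·2·5}·(-1)^2·(+1)^1 = +1.
v=3: a=3^12·(≡1), b=3^11·(≡1) mod 3; (1|3)=+1, (1|3)=+1; (−1)^{12·11·1}·(+1)^11·(+1)^12 = +1.
|Ram(-770, -195)| = 2, even; anisotropic at {2, ∞}.

[2, inf]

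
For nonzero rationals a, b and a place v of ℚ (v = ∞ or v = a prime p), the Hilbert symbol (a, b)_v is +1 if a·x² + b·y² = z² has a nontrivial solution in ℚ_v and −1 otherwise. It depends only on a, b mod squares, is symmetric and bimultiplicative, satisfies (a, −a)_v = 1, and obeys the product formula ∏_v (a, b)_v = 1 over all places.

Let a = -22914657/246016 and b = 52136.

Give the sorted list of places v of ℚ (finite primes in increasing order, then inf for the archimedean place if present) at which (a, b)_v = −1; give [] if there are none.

[17, 19]

(a, b) ≡ (-17, 266) mod (ℚ^×)²; places V = {2, 3, 7, 17, 19, 31, 43, ∞}.
(a,b)_7: α=0, u≡4; β=3, v≡5 (mod 7); (4|7)=+1, (5|7)=-1; sign (−1)^0·+1^3·-1^0 = +1.
(a,b)_∞: sgn(-17)=−, sgn(266)=+, so +1.
(a,b)_43: α=2, u≡39; β=0, v≡20 (mod 43); (39|43)=-1, (20|43)=-1; sign (−1)^0·-1^0·-1^2 = +1.
(a,b)_31: α=-2, u≡2; β=0, v≡25 (mod 31); (2|31)=+1, (25|31)=+1; sign (−1)^0·+1^0·+1^-2 = +1.
(a,b)_19: α=0, u≡2; β=1, v≡8 (mod 19); (2|19)=-1, (8|19)=-1; sign (−1)^0·-1^1·-1^0 = -1.
(a,b)_17: α=1, u≡1; β=0, v≡14 (mod 17); (1|17)=+1, (14|17)=-1; sign (−1)^0·+1^0·-1^1 = -1.
(a,b)_3: α=6, u≡1; β=0, v≡2 (mod 3); (1|3)=+1, (2|3)=-1; sign (−1)^0·+1^0·-1^6 = +1.
(a,b)_2: α=-8, β=3; u≡7, v≡5 (mod 8); ε(u)ε(v)=1·0, αω(v)=-8·1, βω(u)=3·0; sum ≡ 0  ⇒  +1.
|Ram(-17, 266)| = 2, even; anisotropic at {17, 19}.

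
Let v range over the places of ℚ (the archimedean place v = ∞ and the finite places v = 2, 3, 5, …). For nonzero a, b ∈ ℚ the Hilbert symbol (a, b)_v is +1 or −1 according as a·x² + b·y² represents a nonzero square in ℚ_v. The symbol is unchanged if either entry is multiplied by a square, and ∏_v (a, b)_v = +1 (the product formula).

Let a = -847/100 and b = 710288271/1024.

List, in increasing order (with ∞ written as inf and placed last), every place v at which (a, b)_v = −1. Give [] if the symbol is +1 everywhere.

(a, b) ≡ (-7, 1479) mod (ℚ^×)²; places V = {2, 3, 5, 7, 11, 17, 29, ∞}.
(a,b)_29: α=0, u≡4; β=1, v≡22 (mod 29); (4|29)=+1, (22|29)=+1; sign (−1)^0·+1^1·+1^0 = +1.
(a,b)_11: α=2, u≡4; β=2, v≡1 (mod 11); (4|11)=+1, (1|11)=+1; sign (−1)^0·+1^2·+1^2 = +1.
(a,b)_∞: sgn(-7)=−, sgn(1479)=+, so +1.
(a,b)_2: α=-2, β=-10; u≡1, v≡7 (mod 8); ε(u)ε(v)=0·1, αω(v)=-2·0, βω(u)=-10·0; sum ≡ 0  ⇒  +1.
(a,b)_3: α=0, u≡2; β=5, v≡1 (mod 3); (2|3)=-1, (1|3)=+1; sign (−1)^0·-1^5·+1^0 = -1.
(a,b)_5: α=-2, u≡2; β=0, v≡4 (mod 5); (2|5)=-1, (4|5)=+1; sign (−1)^0·-1^0·+1^-2 = +1.
(a,b)_17: α=0, u≡7; β=1, v≡8 (mod 17); (7|17)=-1, (8|17)=+1; sign (−1)^0·-1^1·+1^0 = -1.
(a,b)_7: α=1, u≡6; β=2, v≡1 (mod 7); (6|7)=-1, (1|7)=+1; sign (−1)^0·-1^2·+1^1 = +1.
(-7, 1479 / ℚ) ramifies at {3, 17}: a division algebra.

[3, 17]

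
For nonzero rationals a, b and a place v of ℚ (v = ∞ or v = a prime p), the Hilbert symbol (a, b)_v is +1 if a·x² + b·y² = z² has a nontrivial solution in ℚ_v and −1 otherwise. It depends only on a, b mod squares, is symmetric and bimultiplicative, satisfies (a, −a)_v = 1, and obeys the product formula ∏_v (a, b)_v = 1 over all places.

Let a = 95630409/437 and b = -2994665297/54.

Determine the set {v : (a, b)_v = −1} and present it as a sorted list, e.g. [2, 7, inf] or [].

[2, 3, 23, 43]

(a, b) ≡ (56373, -200982) mod (ℚ^×)²; places V = {2, 3, 7, 13, 19, 23, 41, 43, ∞}.
(a,b)_7: α=2, u≡2; β=0, v≡4 (mod 7); (2|7)=+1, (4|7)=+1; sign (−1)^0·+1^0·+1^2 = +1.
(a,b)_19: α=-1, u≡2; β=1, v≡11 (mod 19); (2|19)=-1, (11|19)=+1; sign (−1)^1·-1^1·+1^-1 = +1.
(a,b)_13: α=0, u≡7; β=2, v≡5 (mod 13); (7|13)=-1, (5|13)=-1; sign (−1)^0·-1^2·-1^0 = +1.
(a,b)_2: α=0, β=-1; u≡5, v≡5 (mod 8); ε(u)ε(v)=0·0, αω(v)=0·1, βω(u)=-1·1; sum ≡ 1  ⇒  -1.
(a,b)_∞: sgn(56373)=+, sgn(-200982)=−, so +1.
(a,b)_41: α=2, u≡16; β=1, v≡8 (mod 41); (16|41)=+1, (8|41)=+1; sign (−1)^0·+1^1·+1^2 = +1.
(a,b)_43: α=1, u≡25; β=1, v≡6 (mod 43); (25|43)=+1, (6|43)=+1; sign (−1)^1·+1^1·+1^1 = -1.
(a,b)_23: α=-1, u≡18; β=2, v≡14 (mod 23); (18|23)=+1, (14|23)=-1; sign (−1)^0·+1^2·-1^-1 = -1.
(a,b)_3: α=3, u≡2; β=-3, v≡2 (mod 3); (2|3)=-1, (2|3)=-1; sign (−1)^1·-1^-3·-1^3 = -1.
(56373, -200982 / ℚ) ramifies at {2, 3, 23, 43}: a division algebra.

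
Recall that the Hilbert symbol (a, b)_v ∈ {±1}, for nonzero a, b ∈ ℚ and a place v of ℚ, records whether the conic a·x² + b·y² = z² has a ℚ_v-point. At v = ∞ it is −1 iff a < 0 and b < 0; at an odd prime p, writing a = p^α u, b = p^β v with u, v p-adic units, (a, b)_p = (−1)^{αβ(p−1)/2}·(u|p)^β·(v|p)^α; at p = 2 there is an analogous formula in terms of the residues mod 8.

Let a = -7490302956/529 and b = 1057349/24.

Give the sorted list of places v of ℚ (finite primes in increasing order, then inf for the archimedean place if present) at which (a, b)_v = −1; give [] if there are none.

(a, b) ≡ (-2568691, 3774) mod (ℚ^×)²; places V = {2, 3, 17, 23, 31, 37, 41, 43, 47, ∞}.
(a,b)_41: α=1, u≡14; β=2, v≡4 (mod 41); (14|41)=-1, (4|41)=+1; sign (−1)^0·-1^2·+1^1 = +1.
(a,b)_47: α=1, u≡17; β=0, v≡27 (mod 47); (17|47)=+1, (27|47)=+1; sign (−1)^0·+1^0·+1^1 = +1.
(a,b)_37: α=0, u≡12; β=1, v≡36 (mod 37); (12|37)=+1, (36|37)=+1; sign (−1)^0·+1^1·+1^0 = +1.
(a,b)_23: α=-2, u≡2; β=0, v≡16 (mod 23); (2|23)=+1, (16|23)=+1; sign (−1)^0·+1^0·+1^-2 = +1.
(a,b)_3: α=6, u≡2; β=-1, v≡1 (mod 3); (2|3)=-1, (1|3)=+1; sign (−1)^0·-1^-1·+1^6 = -1.
(a,b)_17: α=0, u≡15; β=1, v≡4 (mod 17); (15|17)=+1, (4|17)=+1; sign (−1)^0·+1^1·+1^0 = +1.
(a,b)_∞: sgn(-2568691)=−, sgn(3774)=+, so +1.
(a,b)_43: α=1, u≡26; β=0, v≡26 (mod 43); (26|43)=-1, (26|43)=-1; sign (−1)^0·-1^0·-1^1 = -1.
(a,b)_2: α=2, β=-3; u≡5, v≡7 (mod 8); ε(u)ε(v)=0·1, αω(v)=2·0, βω(u)=-3·1; sum ≡ 1  ⇒  -1.
(a,b)_31: α=1, u≡2; β=0, v≡22 (mod 31); (2|31)=+1, (22|31)=-1; sign (−1)^0·+1^0·-1^1 = -1.
Ram(-2568691, 3774) = {2, 3, 31, 43}; no ℚ_2-point on the conic.

[2, 3, 31, 43]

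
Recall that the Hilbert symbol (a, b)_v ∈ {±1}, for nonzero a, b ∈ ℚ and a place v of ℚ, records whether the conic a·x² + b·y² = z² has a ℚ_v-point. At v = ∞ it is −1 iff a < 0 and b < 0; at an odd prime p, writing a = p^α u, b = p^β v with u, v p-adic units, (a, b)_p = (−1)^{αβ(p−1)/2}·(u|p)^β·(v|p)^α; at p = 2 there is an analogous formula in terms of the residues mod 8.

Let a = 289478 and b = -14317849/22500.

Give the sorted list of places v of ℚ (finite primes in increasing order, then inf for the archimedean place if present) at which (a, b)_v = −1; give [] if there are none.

[2, 7, 13, 19, 23, 29]

(a, b) ≡ (289478, -1729) mod (ℚ^×)²; places V = {2, 3, 5, 7, 13, 19, 23, 29, 31, ∞}.
(a,b)_7: α=1, u≡5; β=3, v≡6 (mod 7); (5|7)=-1, (6|7)=-1; sign (−1)^1·-1^3·-1^1 = -1.
(a,b)_3: α=0, u≡2; β=-2, v≡2 (mod 3); (2|3)=-1, (2|3)=-1; sign (−1)^0·-1^-2·-1^0 = +1.
(a,b)_19: α=0, u≡13; β=1, v≡16 (mod 19); (13|19)=-1, (16|19)=+1; sign (−1)^0·-1^1·+1^0 = -1.
(a,b)_29: α=1, u≡6; β=0, v≡14 (mod 29); (6|29)=+1, (14|29)=-1; sign (−1)^0·+1^0·-1^1 = -1.
(a,b)_2: α=1, β=-2; u≡3, v≡7 (mod 8); ε(u)ε(v)=1·1, αω(v)=1·0, βω(u)=-2·1; sum ≡ 1  ⇒  -1.
(a,b)_∞: sgn(289478)=+, sgn(-1729)=−, so +1.
(a,b)_23: α=1, u≡5; β=0, v≡7 (mod 23); (5|23)=-1, (7|23)=-1; sign (−1)^0·-1^0·-1^1 = -1.
(a,b)_31: α=1, u≡7; β=0, v≡16 (mod 31); (7|31)=+1, (16|31)=+1; sign (−1)^0·+1^0·+1^1 = +1.
(a,b)_13: α=0, u≡7; β=3, v≡10 (mod 13); (7|13)=-1, (10|13)=+1; sign (−1)^0·-1^3·+1^0 = -1.
(a,b)_5: α=0, u≡3; β=-4, v≡1 (mod 5); (3|5)=-1, (1|5)=+1; sign (−1)^0·-1^-4·+1^0 = +1.
|Ram(289478, -1729)| = 6, even; anisotropic at {2, 7, 13, 19, 23, 29}.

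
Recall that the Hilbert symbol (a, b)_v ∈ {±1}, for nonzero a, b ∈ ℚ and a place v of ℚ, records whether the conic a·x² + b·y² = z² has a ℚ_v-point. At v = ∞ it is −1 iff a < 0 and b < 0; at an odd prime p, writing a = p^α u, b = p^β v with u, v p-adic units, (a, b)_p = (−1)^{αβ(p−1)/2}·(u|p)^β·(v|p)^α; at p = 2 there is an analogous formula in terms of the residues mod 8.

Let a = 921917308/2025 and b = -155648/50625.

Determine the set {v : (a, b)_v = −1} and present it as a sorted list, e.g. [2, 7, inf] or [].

[31, 41]

Mod squares: a ≡ 1363783, b ≡ -38. Check v ∈ {∞, 2, 3, 5, 13, 19, 29, 31, 37, 41}.
v=31: a=31^1·(≡10), b=31^0·(≡17) mod 31; (10|31)=+1, (17|31)=-1; (−1)^{1·0·15}·(+1)^0·(-1)^1 = -1.
v=37: a=37^1·(≡30), b=37^0·(≡30) mod 37; (30|37)=+1, (30|37)=+1; (−1)^{1·0·18}·(+1)^0·(+1)^1 = +1.
v=41: a=41^1·(≡15), b=41^0·(≡34) mod 41; (15|41)=-1, (34|41)=-1; (−1)^{1·0·20}·(-1)^0·(-1)^1 = -1.
v=5: a=5^-2·(≡3), b=5^-4·(≡2) mod 5; (3|5)=-1, (2|5)=-1; (−1)^{-2·-4·2}·(-1)^-4·(-1)^-2 = +1.
v=19: a=19^0·(≡1), b=19^1·(≡6) mod 19; (1|19)=+1, (6|19)=+1; (−1)^{0·1·9}·(+1)^1·(+1)^0 = +1.
v=2: v_2(a)=2, v_2(b)=13; units ≡ 7, 5 (mod 8); ε·ε+αω+βω = 1·0+2·1+13·0 ≡ 0  ⇒  (a,b)_2 = +1.
v=3: a=3^-4·(≡1), b=3^-4·(≡1) mod 3; (1|3)=+1, (1|3)=+1; (−1)^{-4·-4·1}·(+1)^-4·(+1)^-4 = +1.
v=∞: 1363783 > 0 and -38 < 0  ⇒  (a,b)_∞ = +1.
v=13: a=13^2·(≡2), b=13^0·(≡9) mod 13; (2|13)=-1, (9|13)=+1; (−1)^{2·0·6}·(-1)^0·(+1)^2 = +1.
v=29: a=29^1·(≡14), b=29^0·(≡7) mod 29; (14|29)=-1, (7|29)=+1; (−1)^{1·0·14}·(-1)^0·(+1)^1 = +1.
(1363783, -38 / ℚ) ramifies at {31, 41}: a division algebra.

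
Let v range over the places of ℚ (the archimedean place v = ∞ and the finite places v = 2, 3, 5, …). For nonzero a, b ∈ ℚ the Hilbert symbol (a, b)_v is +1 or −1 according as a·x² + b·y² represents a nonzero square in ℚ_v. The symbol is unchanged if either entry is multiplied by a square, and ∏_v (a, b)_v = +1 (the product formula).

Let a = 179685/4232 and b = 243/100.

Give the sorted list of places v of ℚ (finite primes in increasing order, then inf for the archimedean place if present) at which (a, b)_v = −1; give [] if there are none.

(a, b) ≡ (330, 3) mod (ℚ^×)²; places V = {2, 3, 5, 11, 23, ∞}.
(a,b)_∞: sgn(330)=+, sgn(3)=+, so +1.
(a,b)_11: α=3, u≡10; β=0, v≡1 (mod 11); (10|11)=-1, (1|11)=+1; sign (−1)^0·-1^0·+1^3 = +1.
(a,b)_2: α=-3, β=-2; u≡5, v≡3 (mod 8); ε(u)ε(v)=0·1, αω(v)=-3·1, βω(u)=-2·1; sum ≡ 1  ⇒  -1.
(a,b)_23: α=-2, u≡4; β=0, v≡16 (mod 23); (4|23)=+1, (16|23)=+1; sign (−1)^0·+1^0·+1^-2 = +1.
(a,b)_5: α=1, u≡1; β=-2, v≡2 (mod 5); (1|5)=+1, (2|5)=-1; sign (−1)^0·+1^-2·-1^1 = -1.
(a,b)_3: α=3, u≡2; β=5, v≡1 (mod 3); (2|3)=-1, (1|3)=+1; sign (−1)^1·-1^5·+1^3 = +1.
(330, 3 / ℚ) ramifies at {2, 5}: a division algebra.

[2, 5]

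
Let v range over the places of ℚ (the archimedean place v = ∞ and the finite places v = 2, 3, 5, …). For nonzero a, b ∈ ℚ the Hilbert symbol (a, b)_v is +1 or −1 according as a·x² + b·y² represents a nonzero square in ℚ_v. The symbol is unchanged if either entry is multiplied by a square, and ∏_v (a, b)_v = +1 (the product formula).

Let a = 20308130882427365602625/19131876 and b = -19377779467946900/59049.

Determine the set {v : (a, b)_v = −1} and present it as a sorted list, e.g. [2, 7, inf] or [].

[11, 23, 41, 43]

Mod squares: a ≡ 827402345, b ≡ -4036109. Check v ∈ {∞, 2, 3, 5, 7, 11, 13, 23, 41, 43, 53}.
v=53: a=53^1·(≡30), b=53^1·(≡34) mod 53; (30|53)=-1, (34|53)=-1; (−1)^{1·1·26}·(-1)^1·(-1)^1 = +1.
v=11: a=11^3·(≡2), b=11^1·(≡8) mod 11; (2|11)=-1, (8|11)=-1; (−1)^{3·1·5}·(-1)^1·(-1)^3 = -1.
v=2: v_2(a)=-2, v_2(b)=2; units ≡ 1, 3 (mod 8); ε·ε+αω+βω = 0·1+-2·1+2·0 ≡ 0  ⇒  (a,b)_2 = +1.
v=7: a=7^1·(≡1), b=7^1·(≡5) mod 7; (1|7)=+1, (5|7)=-1; (−1)^{1·1·3}·(+1)^1·(-1)^1 = +1.
v=43: a=43^1·(≡13), b=43^1·(≡10) mod 43; (13|43)=+1, (10|43)=+1; (−1)^{1·1·21}·(+1)^1·(+1)^1 = -1.
v=41: a=41^3·(≡29), b=41^2·(≡35) mod 41; (29|41)=-1, (35|41)=-1; (−1)^{3·2·20}·(-1)^2·(-1)^3 = -1.
v=3: a=3^-14·(≡2), b=3^-10·(≡1) mod 3; (2|3)=-1, (1|3)=+1; (−1)^{-14·-10·1}·(-1)^-10·(+1)^-14 = +1.
v=13: a=13^6·(≡3), b=13^4·(≡12) mod 13; (3|13)=+1, (12|13)=+1; (−1)^{6·4·6}·(+1)^4·(+1)^6 = +1.
v=23: a=23^1·(≡11), b=23^1·(≡22) mod 23; (11|23)=-1, (22|23)=-1; (−1)^{1·1·11}·(-1)^1·(-1)^1 = -1.
v=5: a=5^3·(≡1), b=5^2·(≡1) mod 5; (1|5)=+1, (1|5)=+1; (−1)^{3·2·2}·(+1)^2·(+1)^3 = +1.
v=∞: 827402345 > 0 and -4036109 < 0  ⇒  (a,b)_∞ = +1.
|Ram(827402345, -4036109)| = 4, even; anisotropic at {11, 23, 41, 43}.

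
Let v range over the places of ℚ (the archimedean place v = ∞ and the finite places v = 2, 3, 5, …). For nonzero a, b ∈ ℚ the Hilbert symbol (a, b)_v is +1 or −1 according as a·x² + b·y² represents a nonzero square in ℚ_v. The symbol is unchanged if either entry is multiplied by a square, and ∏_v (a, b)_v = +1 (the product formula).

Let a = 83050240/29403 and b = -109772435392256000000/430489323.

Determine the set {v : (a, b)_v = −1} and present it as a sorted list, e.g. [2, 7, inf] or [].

Mod squares: a ≡ 973245, b ≡ -14973. Check v ∈ {∞, 2, 3, 5, 7, 11, 13, 23, 31}.
v=5: a=5^1·(≡1), b=5^6·(≡2) mod 5; (1|5)=+1, (2|5)=-1; (−1)^{1·6·2}·(+1)^6·(-1)^1 = -1.
v=2: v_2(a)=8, v_2(b)=14; units ≡ 5, 3 (mod 8); ε·ε+αω+βω = 0·1+8·1+14·1 ≡ 0  ⇒  (a,b)_2 = +1.
v=11: a=11^-2·(≡9), b=11^-6·(≡1) mod 11; (9|11)=+1, (1|11)=+1; (−1)^{-2·-6·5}·(+1)^-6·(+1)^-2 = +1.
v=3: a=3^-5·(≡1), b=3^-5·(≡1) mod 3; (1|3)=+1, (1|3)=+1; (−1)^{-5·-5·1}·(+1)^-5·(+1)^-5 = -1.
v=7: a=7^1·(≡2), b=7^1·(≡5) mod 7; (2|7)=+1, (5|7)=-1; (−1)^{1·1·3}·(+1)^1·(-1)^1 = +1.
v=13: a=13^1·(≡2), b=13^2·(≡9) mod 13; (2|13)=-1, (9|13)=+1; (−1)^{1·2·6}·(-1)^2·(+1)^1 = +1.
v=31: a=31^1·(≡22), b=31^3·(≡29) mod 31; (22|31)=-1, (29|31)=-1; (−1)^{1·3·15}·(-1)^3·(-1)^1 = -1.
v=23: a=23^1·(≡2), b=23^3·(≡12) mod 23; (2|23)=+1, (12|23)=+1; (−1)^{1·3·11}·(+1)^3·(+1)^1 = -1.
v=∞: 973245 > 0 and -14973 < 0  ⇒  (a,b)_∞ = +1.
Ram(973245, -14973) = {3, 5, 23, 31}; no ℚ_3-point on the conic.

[3, 5, 23, 31]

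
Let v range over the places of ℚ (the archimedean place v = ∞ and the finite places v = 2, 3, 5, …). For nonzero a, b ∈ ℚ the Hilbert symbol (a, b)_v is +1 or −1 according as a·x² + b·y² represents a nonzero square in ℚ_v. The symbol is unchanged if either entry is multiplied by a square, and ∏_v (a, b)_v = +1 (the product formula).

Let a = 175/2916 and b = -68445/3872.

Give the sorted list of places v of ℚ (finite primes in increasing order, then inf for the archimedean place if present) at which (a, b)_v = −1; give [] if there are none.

Mod squares: a ≡ 7, b ≡ -10. Check v ∈ {∞, 2, 3, 5, 7, 11, 13}.
v=13: a=13^0·(≡8), b=13^2·(≡1) mod 13; (8|13)=-1, (1|13)=+1; (−1)^{0·2·6}·(-1)^2·(+1)^0 = +1.
v=5: a=5^2·(≡2), b=5^1·(≡3) mod 5; (2|5)=-1, (3|5)=-1; (−1)^{2·1·2}·(-1)^1·(-1)^2 = -1.
v=3: a=3^-6·(≡1), b=3^4·(≡2) mod 3; (1|3)=+1, (2|3)=-1; (−1)^{-6·4·1}·(+1)^4·(-1)^-6 = +1.
v=2: v_2(a)=-2, v_2(b)=-5; units ≡ 7, 3 (mod 8); ε·ε+αω+βω = 1·1+-2·1+-5·0 ≡ 1  ⇒  (a,b)_2 = -1.
v=11: a=11^0·(≡10), b=11^-2·(≡3) mod 11; (10|11)=-1, (3|11)=+1; (−1)^{0·-2·5}·(-1)^-2·(+1)^0 = +1.
v=∞: 7 > 0 and -10 < 0  ⇒  (a,b)_∞ = +1.
v=7: a=7^1·(≡1), b=7^0·(≡1) mod 7; (1|7)=+1, (1|7)=+1; (−1)^{1·0·3}·(+1)^0·(+1)^1 = +1.
(7, -10 / ℚ) ramifies at {2, 5}: a division algebra.

[2, 5]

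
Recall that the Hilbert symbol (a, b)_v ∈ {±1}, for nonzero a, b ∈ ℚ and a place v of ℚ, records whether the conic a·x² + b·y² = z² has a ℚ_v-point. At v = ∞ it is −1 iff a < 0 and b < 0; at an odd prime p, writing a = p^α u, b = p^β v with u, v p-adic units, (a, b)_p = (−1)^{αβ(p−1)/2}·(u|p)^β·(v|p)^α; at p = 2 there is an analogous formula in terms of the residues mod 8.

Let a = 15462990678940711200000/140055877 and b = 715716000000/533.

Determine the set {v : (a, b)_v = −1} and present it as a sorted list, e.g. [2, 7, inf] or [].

[5, 13, 17, 29]

Mod squares: a ≡ 2465, b ≡ 533. Check v ∈ {∞, 2, 3, 5, 7, 13, 17, 29, 37, 41, 47}.
v=17: a=17^-1·(≡1), b=17^0·(≡7) mod 17; (1|17)=+1, (7|17)=-1; (−1)^{-1·0·8}·(+1)^0·(-1)^-1 = -1.
v=47: a=47^4·(≡16), b=47^2·(≡3) mod 47; (16|47)=+1, (3|47)=+1; (−1)^{4·2·23}·(+1)^2·(+1)^4 = +1.
v=41: a=41^-2·(≡37), b=41^-1·(≡28) mod 41; (37|41)=+1, (28|41)=-1; (−1)^{-2·-1·20}·(+1)^-1·(-1)^-2 = +1.
v=37: a=37^2·(≡29), b=37^0·(≡14) mod 37; (29|37)=-1, (14|37)=-1; (−1)^{2·0·18}·(-1)^0·(-1)^2 = +1.
v=2: v_2(a)=8, v_2(b)=8; units ≡ 1, 5 (mod 8); ε·ε+αω+βω = 0·0+8·1+8·0 ≡ 0  ⇒  (a,b)_2 = +1.
v=13: a=13^-2·(≡2), b=13^-1·(≡7) mod 13; (2|13)=-1, (7|13)=-1; (−1)^{-2·-1·6}·(-1)^-1·(-1)^-2 = -1.
v=29: a=29^-1·(≡8), b=29^0·(≡21) mod 29; (8|29)=-1, (21|29)=-1; (−1)^{-1·0·14}·(-1)^0·(-1)^-1 = -1.
v=3: a=3^10·(≡2), b=3^4·(≡2) mod 3; (2|3)=-1, (2|3)=-1; (−1)^{10·4·1}·(-1)^4·(-1)^10 = +1.
v=7: a=7^2·(≡2), b=7^0·(≡1) mod 7; (2|7)=+1, (1|7)=+1; (−1)^{2·0·3}·(+1)^0·(+1)^2 = +1.
v=5: a=5^5·(≡2), b=5^6·(≡3) mod 5; (2|5)=-1, (3|5)=-1; (−1)^{5·6·2}·(-1)^6·(-1)^5 = -1.
v=∞: 2465 > 0 and 533 > 0  ⇒  (a,b)_∞ = +1.
|Ram(2465, 533)| = 4, even; anisotropic at {5, 13, 17, 29}.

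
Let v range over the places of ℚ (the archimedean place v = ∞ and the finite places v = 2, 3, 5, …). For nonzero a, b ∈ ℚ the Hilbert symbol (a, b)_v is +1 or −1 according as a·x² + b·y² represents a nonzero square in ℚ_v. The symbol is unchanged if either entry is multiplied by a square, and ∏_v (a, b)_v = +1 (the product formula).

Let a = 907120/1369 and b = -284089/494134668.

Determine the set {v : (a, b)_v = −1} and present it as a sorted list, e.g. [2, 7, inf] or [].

[5, 17, 23, 29]

Mod squares: a ≡ 56695, b ≡ -3. Check v ∈ {∞, 2, 3, 5, 13, 17, 23, 29, 31, 37, 41}.
v=29: a=29^1·(≡3), b=29^0·(≡10) mod 29; (3|29)=-1, (10|29)=-1; (−1)^{1·0·14}·(-1)^0·(-1)^1 = -1.
v=23: a=23^1·(≡13), b=23^-2·(≡22) mod 23; (13|23)=+1, (22|23)=-1; (−1)^{1·-2·11}·(+1)^-2·(-1)^1 = -1.
v=37: a=37^-2·(≡28), b=37^0·(≡34) mod 37; (28|37)=+1, (34|37)=+1; (−1)^{-2·0·18}·(+1)^0·(+1)^-2 = +1.
v=41: a=41^0·(≡33), b=41^2·(≡12) mod 41; (33|41)=+1, (12|41)=-1; (−1)^{0·2·20}·(+1)^2·(-1)^0 = +1.
v=3: a=3^0·(≡1), b=3^-5·(≡2) mod 3; (1|3)=+1, (2|3)=-1; (−1)^{0·-5·1}·(+1)^-5·(-1)^0 = +1.
v=31: a=31^0·(≡12), b=31^-2·(≡4) mod 31; (12|31)=-1, (4|31)=+1; (−1)^{0·-2·15}·(-1)^-2·(+1)^0 = +1.
v=5: a=5^1·(≡1), b=5^0·(≡2) mod 5; (1|5)=+1, (2|5)=-1; (−1)^{1·0·2}·(+1)^0·(-1)^1 = -1.
v=17: a=17^1·(≡11), b=17^0·(≡5) mod 17; (11|17)=-1, (5|17)=-1; (−1)^{1·0·8}·(-1)^0·(-1)^1 = -1.
v=∞: 56695 > 0 and -3 < 0  ⇒  (a,b)_∞ = +1.
v=13: a=13^0·(≡8), b=13^2·(≡9) mod 13; (8|13)=-1, (9|13)=+1; (−1)^{0·2·6}·(-1)^2·(+1)^0 = +1.
v=2: v_2(a)=4, v_2(b)=-2; units ≡ 7, 5 (mod 8); ε·ε+αω+βω = 1·0+4·1+-2·0 ≡ 0  ⇒  (a,b)_2 = +1.
Ram(56695, -3) = {5, 17, 23, 29}; no ℚ_5-point on the conic.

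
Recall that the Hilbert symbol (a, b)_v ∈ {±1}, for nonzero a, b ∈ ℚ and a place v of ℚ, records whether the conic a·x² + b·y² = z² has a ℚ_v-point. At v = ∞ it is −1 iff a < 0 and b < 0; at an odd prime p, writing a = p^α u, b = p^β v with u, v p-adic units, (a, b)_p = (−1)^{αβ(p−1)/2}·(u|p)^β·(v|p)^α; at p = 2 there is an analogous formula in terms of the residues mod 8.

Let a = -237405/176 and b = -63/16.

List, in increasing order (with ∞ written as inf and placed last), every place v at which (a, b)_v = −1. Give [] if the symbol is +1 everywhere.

Mod squares: a ≡ -53295, b ≡ -7. Check v ∈ {∞, 2, 3, 5, 7, 11, 17, 19}.
v=11: a=11^-1·(≡6), b=11^0·(≡5) mod 11; (6|11)=-1, (5|11)=+1; (−1)^{-1·0·5}·(-1)^0·(+1)^-1 = +1.
v=3: a=3^1·(≡1), b=3^2·(≡2) mod 3; (1|3)=+1, (2|3)=-1; (−1)^{1·2·1}·(+1)^2·(-1)^1 = -1.
v=17: a=17^1·(≡10), b=17^0·(≡12) mod 17; (10|17)=-1, (12|17)=-1; (−1)^{1·0·8}·(-1)^0·(-1)^1 = -1.
v=2: v_2(a)=-4, v_2(b)=-4; units ≡ 1, 1 (mod 8); ε·ε+αω+βω = 0·0+-4·0+-4·0 ≡ 0  ⇒  (a,b)_2 = +1.
v=5: a=5^1·(≡4), b=5^0·(≡2) mod 5; (4|5)=+1, (2|5)=-1; (−1)^{1·0·2}·(+1)^0·(-1)^1 = -1.
v=∞: -53295 < 0 and -7 < 0  ⇒  (a,b)_∞ = -1.
v=7: a=7^2·(≡6), b=7^1·(≡6) mod 7; (6|7)=-1, (6|7)=-1; (−1)^{2·1·3}·(-1)^1·(-1)^2 = -1.
v=19: a=19^1·(≡9), b=19^0·(≡2) mod 19; (9|19)=+1, (2|19)=-1; (−1)^{1·0·9}·(+1)^0·(-1)^1 = -1.
Ram(-53295, -7) = {3, 5, 7, 17, 19, ∞}; no ℚ_3-point on the conic.

[3, 5, 7, 17, 19, inf]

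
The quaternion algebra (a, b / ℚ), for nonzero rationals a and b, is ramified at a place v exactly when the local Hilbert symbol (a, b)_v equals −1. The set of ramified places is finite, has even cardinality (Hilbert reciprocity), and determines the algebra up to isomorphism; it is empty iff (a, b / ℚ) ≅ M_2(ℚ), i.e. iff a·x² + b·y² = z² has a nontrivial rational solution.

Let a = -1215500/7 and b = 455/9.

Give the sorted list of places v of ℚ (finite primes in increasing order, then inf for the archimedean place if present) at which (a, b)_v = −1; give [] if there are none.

(a, b) ≡ (-85085, 455) mod (ℚ^×)²; places V = {2, 3, 5, 7, 11, 13, 17, ∞}.
(a,b)_5: α=3, u≡3; β=1, v≡4 (mod 5); (3|5)=-1, (4|5)=+1; sign (−1)^0·-1^1·+1^3 = -1.
(a,b)_∞: sgn(-85085)=−, sgn(455)=+, so +1.
(a,b)_11: α=1, u≡4; β=0, v≡9 (mod 11); (4|11)=+1, (9|11)=+1; sign (−1)^0·+1^0·+1^1 = +1.
(a,b)_17: α=1, u≡10; β=0, v≡9 (mod 17); (10|17)=-1, (9|17)=+1; sign (−1)^0·-1^0·+1^1 = +1.
(a,b)_7: α=-1, u≡1; β=1, v≡1 (mod 7); (1|7)=+1, (1|7)=+1; sign (−1)^1·+1^1·+1^-1 = -1.
(a,b)_2: α=2, β=0; u≡3, v≡7 (mod 8); ε(u)ε(v)=1·1, αω(v)=2·0, βω(u)=0·1; sum ≡ 1  ⇒  -1.
(a,b)_13: α=1, u≡5; β=1, v≡1 (mod 13); (5|13)=-1, (1|13)=+1; sign (−1)^0·-1^1·+1^1 = -1.
(a,b)_3: α=0, u≡1; β=-2, v≡2 (mod 3); (1|3)=+1, (2|3)=-1; sign (−1)^0·+1^-2·-1^0 = +1.
|Ram(-85085, 455)| = 4, even; anisotropic at {2, 5, 7, 13}.

[2, 5, 7, 13]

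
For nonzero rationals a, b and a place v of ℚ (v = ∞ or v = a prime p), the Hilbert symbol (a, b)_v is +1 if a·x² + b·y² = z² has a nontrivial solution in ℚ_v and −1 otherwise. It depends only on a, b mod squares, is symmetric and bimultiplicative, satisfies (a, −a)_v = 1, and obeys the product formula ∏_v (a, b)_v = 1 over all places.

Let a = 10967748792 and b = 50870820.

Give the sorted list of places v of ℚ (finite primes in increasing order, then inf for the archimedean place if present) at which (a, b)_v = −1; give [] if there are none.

(a, b) ≡ (78, 2145) mod (ℚ^×)²; places V = {2, 3, 5, 7, 11, 13, ∞}.
(a,b)_5: α=0, u≡2; β=1, v≡4 (mod 5); (2|5)=-1, (4|5)=+1; sign (−1)^0·-1^1·+1^0 = -1.
(a,b)_7: α=4, u≡2; β=2, v≡3 (mod 7); (2|7)=+1, (3|7)=-1; sign (−1)^0·+1^2·-1^4 = +1.
(a,b)_3: α=1, u≡2; β=1, v≡1 (mod 3); (2|3)=-1, (1|3)=+1; sign (−1)^1·-1^1·+1^1 = +1.
(a,b)_11: α=4, u≡1; β=3, v≡6 (mod 11); (1|11)=+1, (6|11)=-1; sign (−1)^0·+1^3·-1^4 = +1.
(a,b)_∞: sgn(78)=+, sgn(2145)=+, so +1.
(a,b)_13: α=1, u≡11; β=1, v≡10 (mod 13); (11|13)=-1, (10|13)=+1; sign (−1)^0·-1^1·+1^1 = -1.
(a,b)_2: α=3, β=2; u≡7, v≡1 (mod 8); ε(u)ε(v)=1·0, αω(v)=3·0, βω(u)=2·0; sum ≡ 0  ⇒  +1.
|Ram(78, 2145)| = 2, even; anisotropic at {5, 13}.

[5, 13]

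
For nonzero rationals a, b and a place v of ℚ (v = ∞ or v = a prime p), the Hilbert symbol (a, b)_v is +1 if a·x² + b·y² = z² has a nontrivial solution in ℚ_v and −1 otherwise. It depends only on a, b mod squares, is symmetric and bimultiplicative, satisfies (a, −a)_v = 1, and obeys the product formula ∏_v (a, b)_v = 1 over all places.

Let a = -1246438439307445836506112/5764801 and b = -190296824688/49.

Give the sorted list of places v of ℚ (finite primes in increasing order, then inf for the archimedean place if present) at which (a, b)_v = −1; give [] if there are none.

Mod squares: a ≡ -697, b ≡ -1321505727. Check v ∈ {∞, 2, 3, 7, 17, 19, 29, 31, 37, 41}.
v=41: a=41^3·(≡19), b=41^1·(≡1) mod 41; (19|41)=-1, (1|41)=+1; (−1)^{3·1·20}·(-1)^1·(+1)^3 = -1.
v=∞: -697 < 0 and -1321505727 < 0  ⇒  (a,b)_∞ = -1.
v=17: a=17^3·(≡14), b=17^1·(≡12) mod 17; (14|17)=-1, (12|17)=-1; (−1)^{3·1·8}·(-1)^1·(-1)^3 = +1.
v=31: a=31^2·(≡14), b=31^1·(≡23) mod 31; (14|31)=+1, (23|31)=-1; (−1)^{2·1·15}·(+1)^1·(-1)^2 = +1.
v=7: a=7^-8·(≡5), b=7^-2·(≡2) mod 7; (5|7)=-1, (2|7)=+1; (−1)^{-8·-2·3}·(-1)^-2·(+1)^-8 = +1.
v=19: a=19^2·(≡16), b=19^1·(≡6) mod 19; (16|19)=+1, (6|19)=+1; (−1)^{2·1·9}·(+1)^1·(+1)^2 = +1.
v=29: a=29^2·(≡23), b=29^1·(≡5) mod 29; (23|29)=+1, (5|29)=+1; (−1)^{2·1·14}·(+1)^1·(+1)^2 = +1.
v=37: a=37^2·(≡18), b=37^1·(≡4) mod 37; (18|37)=-1, (4|37)=+1; (−1)^{2·1·18}·(-1)^1·(+1)^2 = -1.
v=3: a=3^2·(≡2), b=3^3·(≡1) mod 3; (2|3)=-1, (1|3)=+1; (−1)^{2·3·1}·(-1)^3·(+1)^2 = -1.
v=2: v_2(a)=10, v_2(b)=4; units ≡ 7, 1 (mod 8); ε·ε+αω+βω = 1·0+10·0+4·0 ≡ 0  ⇒  (a,b)_2 = +1.
Ram(-697, -1321505727) = {3, 37, 41, ∞}; no ℚ_3-point on the conic.

[3, 37, 41, inf]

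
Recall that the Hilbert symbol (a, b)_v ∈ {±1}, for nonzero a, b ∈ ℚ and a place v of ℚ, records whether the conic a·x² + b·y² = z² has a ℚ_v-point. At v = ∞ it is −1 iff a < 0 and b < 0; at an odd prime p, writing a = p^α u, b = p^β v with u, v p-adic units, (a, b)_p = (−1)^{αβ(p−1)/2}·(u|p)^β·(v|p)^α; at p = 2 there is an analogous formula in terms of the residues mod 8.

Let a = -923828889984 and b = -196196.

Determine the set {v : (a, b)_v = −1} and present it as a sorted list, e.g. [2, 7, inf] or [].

[13, inf]

Mod squares: a ≡ -6, b ≡ -1001. Check v ∈ {∞, 2, 3, 7, 11, 13}.
v=∞: -6 < 0 and -1001 < 0  ⇒  (a,b)_∞ = -1.
v=11: a=11^2·(≡5), b=11^1·(≡6) mod 11; (5|11)=+1, (6|11)=-1; (−1)^{2·1·5}·(+1)^1·(-1)^2 = +1.
v=3: a=3^1·(≡1), b=3^0·(≡1) mod 3; (1|3)=+1, (1|3)=+1; (−1)^{1·0·1}·(+1)^0·(+1)^1 = +1.
v=7: a=7^6·(≡2), b=7^3·(≡2) mod 7; (2|7)=+1, (2|7)=+1; (−1)^{6·3·3}·(+1)^3·(+1)^6 = +1.
v=2: v_2(a)=7, v_2(b)=2; units ≡ 5, 7 (mod 8); ε·ε+αω+βω = 0·1+7·0+2·1 ≡ 0  ⇒  (a,b)_2 = +1.
v=13: a=13^2·(≡2), b=13^1·(≡1) mod 13; (2|13)=-1, (1|13)=+1; (−1)^{2·1·6}·(-1)^1·(+1)^2 = -1.
(-6, -1001 / ℚ) ramifies at {13, ∞}: a division algebra.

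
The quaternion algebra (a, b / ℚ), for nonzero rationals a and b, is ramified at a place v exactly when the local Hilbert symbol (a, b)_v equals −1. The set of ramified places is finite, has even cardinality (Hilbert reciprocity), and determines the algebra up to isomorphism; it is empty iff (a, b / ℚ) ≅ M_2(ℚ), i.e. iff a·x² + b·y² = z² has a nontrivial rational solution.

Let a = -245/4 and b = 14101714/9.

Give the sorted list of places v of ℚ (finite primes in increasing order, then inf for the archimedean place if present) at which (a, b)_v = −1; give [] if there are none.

[2, 11]

Mod squares: a ≡ -5, b ≡ 14674. Check v ∈ {∞, 2, 3, 5, 7, 11, 23, 29, 31}.
v=23: a=23^0·(≡2), b=23^1·(≡11) mod 23; (2|23)=+1, (11|23)=-1; (−1)^{0·1·11}·(+1)^1·(-1)^0 = +1.
v=7: a=7^2·(≡4), b=7^0·(≡2) mod 7; (4|7)=+1, (2|7)=+1; (−1)^{2·0·3}·(+1)^0·(+1)^2 = +1.
v=31: a=31^0·(≡24), b=31^2·(≡15) mod 31; (24|31)=-1, (15|31)=-1; (−1)^{0·2·15}·(-1)^2·(-1)^0 = +1.
v=3: a=3^0·(≡1), b=3^-2·(≡1) mod 3; (1|3)=+1, (1|3)=+1; (−1)^{0·-2·1}·(+1)^-2·(+1)^0 = +1.
v=5: a=5^1·(≡4), b=5^0·(≡1) mod 5; (4|5)=+1, (1|5)=+1; (−1)^{1·0·2}·(+1)^0·(+1)^1 = +1.
v=29: a=29^0·(≡4), b=29^1·(≡9) mod 29; (4|29)=+1, (9|29)=+1; (−1)^{0·1·14}·(+1)^1·(+1)^0 = +1.
v=11: a=11^0·(≡2), b=11^1·(≡5) mod 11; (2|11)=-1, (5|11)=+1; (−1)^{0·1·5}·(-1)^1·(+1)^0 = -1.
v=2: v_2(a)=-2, v_2(b)=1; units ≡ 3, 1 (mod 8); ε·ε+αω+βω = 1·0+-2·0+1·1 ≡ 1  ⇒  (a,b)_2 = -1.
v=∞: -5 < 0 and 14674 > 0  ⇒  (a,b)_∞ = +1.
|Ram(-5, 14674)| = 2, even; anisotropic at {2, 11}.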